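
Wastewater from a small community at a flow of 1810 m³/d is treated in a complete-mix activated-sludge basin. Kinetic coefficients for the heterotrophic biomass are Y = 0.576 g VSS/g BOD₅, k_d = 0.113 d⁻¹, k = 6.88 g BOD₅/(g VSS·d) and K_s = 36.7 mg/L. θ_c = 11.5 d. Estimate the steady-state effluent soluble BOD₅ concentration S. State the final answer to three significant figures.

Effluent substrate depends only on kinetics and SRT: S = K_s(1 + k_d θ_c) / [θ_c(Yk − k_d) − 1] = 36.7 × (1 + 0.113 × 11.5) / [11.5 × (0.576 × 6.88 − 0.113) − 1] = 84.39 / 43.27 = 1.950 mg/L.

S ≈ 1.95 mg/L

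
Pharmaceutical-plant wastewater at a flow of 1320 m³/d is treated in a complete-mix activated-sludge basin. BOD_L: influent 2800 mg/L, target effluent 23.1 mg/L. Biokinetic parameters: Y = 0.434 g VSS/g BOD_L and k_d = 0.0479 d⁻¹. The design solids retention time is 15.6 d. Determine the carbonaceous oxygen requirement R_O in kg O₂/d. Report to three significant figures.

Observed yield with endogenous decay: Y_obs = Y / (1 + k_d·θ_c) = 0.434 / (1 + 0.0479 × 15.6) = 0.434 / 1.747 = 0.2484 g VSS/g BOD_L.
ΔS = 2800 − 23.1 = 2777 mg/L, so the substrate removal rate is 1320 × 2777/1000 = 3666 kg BOD_L/d.
Net sludge production P_X = 0.2484 × 3666 = 910.5 kg VSS/d.
R_O = Q·(S₀ − S) − 1.42·P_X = 3666 − 1.42 × 910.5 = 2373 kg O₂/d.

R_O ≈ 2370 kg O₂/d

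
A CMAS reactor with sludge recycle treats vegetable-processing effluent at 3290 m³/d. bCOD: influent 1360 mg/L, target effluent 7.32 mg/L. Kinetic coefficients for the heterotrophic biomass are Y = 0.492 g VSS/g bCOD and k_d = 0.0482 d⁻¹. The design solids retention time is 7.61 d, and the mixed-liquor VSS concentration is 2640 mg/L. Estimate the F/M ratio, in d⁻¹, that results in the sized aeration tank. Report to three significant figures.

F/M ≈ 0.367 d⁻¹

From the SRT design equation V = Y Q (S₀−S) θ_c / [X (1 + k_d θ_c)] = 0.492 × 3290 × (1360 − 7.32) × 7.61 / [2640 × (1 + 0.0482 × 7.61)] = 1.67×10^7 / 3608 = 4618 m³.
Food-to-microorganism ratio F/M = Q S₀ / (V X) = 3290 × 1360 / (4618 × 2640) = 0.3670 d⁻¹.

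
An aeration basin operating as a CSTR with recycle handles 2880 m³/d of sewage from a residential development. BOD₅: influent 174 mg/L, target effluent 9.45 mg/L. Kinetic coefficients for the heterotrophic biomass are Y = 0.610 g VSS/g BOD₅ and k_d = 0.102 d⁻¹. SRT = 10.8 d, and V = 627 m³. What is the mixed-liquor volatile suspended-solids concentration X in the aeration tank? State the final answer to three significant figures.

From V·X·(1 + k_d·θ_c) = Y·Q·(S₀ − S)·θ_c: X = 0.610 × 2880 × (174 − 9.45) × 10.8 / [627 × (1 + 0.102 × 10.8)] = 2369 mg/L.

X ≈ 2370 mg/L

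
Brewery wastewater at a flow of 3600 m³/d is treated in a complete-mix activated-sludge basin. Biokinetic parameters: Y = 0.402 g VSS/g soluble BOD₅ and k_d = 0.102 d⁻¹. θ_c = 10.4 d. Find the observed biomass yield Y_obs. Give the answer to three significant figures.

Correct the yield for decay: Y_obs = Y/(1 + k_d θ_c) = 0.402 / (1 + 0.102 × 10.4) = 0.402 / 2.061 = 0.1951.

Y_obs ≈ 0.195 g VSS/g soluble BOD₅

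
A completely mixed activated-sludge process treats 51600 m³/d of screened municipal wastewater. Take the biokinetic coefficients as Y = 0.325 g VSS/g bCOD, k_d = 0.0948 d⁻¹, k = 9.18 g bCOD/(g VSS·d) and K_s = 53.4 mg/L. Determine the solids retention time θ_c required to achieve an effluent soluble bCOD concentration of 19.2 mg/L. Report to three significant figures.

From 1/θ_c = Y·k·S/(K_s + S) − k_d: Y·k·S/(K_s+S) = 0.325 × 9.18 × 19.2 / (53.4 + 19.2) = 0.7890 d⁻¹.
1/θ_c = 0.7890 − 0.0948 = 0.6942 d⁻¹, so θ_c = 1.440 d.

θ_c ≈ 1.44 d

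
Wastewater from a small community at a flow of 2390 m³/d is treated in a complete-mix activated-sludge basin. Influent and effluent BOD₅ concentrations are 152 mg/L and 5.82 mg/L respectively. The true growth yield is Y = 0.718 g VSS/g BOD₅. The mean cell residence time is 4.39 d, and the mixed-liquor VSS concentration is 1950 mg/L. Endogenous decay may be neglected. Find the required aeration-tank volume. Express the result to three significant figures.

Biomass mass balance (decay neglected): V·X = Y·Q·(S₀ − S)·θ_c, so V = 0.718 × 2390 × (152 − 5.82) × 4.39 / 1950 = 564.7 m³.

V ≈ 565 m³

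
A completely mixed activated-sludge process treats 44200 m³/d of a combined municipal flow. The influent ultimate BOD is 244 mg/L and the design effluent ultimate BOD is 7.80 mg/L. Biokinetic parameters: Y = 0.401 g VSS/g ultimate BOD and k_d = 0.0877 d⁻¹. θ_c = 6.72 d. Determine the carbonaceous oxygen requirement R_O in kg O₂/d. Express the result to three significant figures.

Y_obs = Y / (1 + k_d θ_c) = 0.401 / (1 + 0.0877 × 6.72) = 0.401 / 1.589 = 0.2523.
Mass of ultimate BOD removed per day: Q(S₀ − S) = 44200 × 236.2 g/m³ = 10440 kg/d.
Biomass synthesised: P_X = Y_obs × 10440 = 2634 kg VSS/d.
R_O = Q·(S₀ − S) − 1.42·P_X = 10440 − 1.42 × 2634 = 6700 kg O₂/d.

R_O ≈ 6700 kg O₂/d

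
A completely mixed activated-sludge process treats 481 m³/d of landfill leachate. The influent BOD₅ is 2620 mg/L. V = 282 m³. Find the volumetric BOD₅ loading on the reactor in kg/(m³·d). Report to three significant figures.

L_v ≈ 4.47 kg BOD₅/(m³·d)

Applied BOD₅ load per unit volume = Q·S₀/V = (481 × 2620/1000)/282.0 = 4.469 kg BOD₅·m⁻³·d⁻¹.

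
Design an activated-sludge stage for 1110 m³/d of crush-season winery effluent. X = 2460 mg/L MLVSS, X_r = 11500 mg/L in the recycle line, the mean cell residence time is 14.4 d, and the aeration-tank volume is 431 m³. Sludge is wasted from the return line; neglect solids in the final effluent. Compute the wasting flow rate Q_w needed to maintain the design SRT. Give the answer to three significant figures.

Q_w ≈ 6.40 m³/d

θ_c = V·X/(Q_w·X_r) when wasting from the recycle, so Q_w = V·X/(θ_c·X_r) = 431.0 × 2460 / (14.4 × 11500) = 6.403 m³/d.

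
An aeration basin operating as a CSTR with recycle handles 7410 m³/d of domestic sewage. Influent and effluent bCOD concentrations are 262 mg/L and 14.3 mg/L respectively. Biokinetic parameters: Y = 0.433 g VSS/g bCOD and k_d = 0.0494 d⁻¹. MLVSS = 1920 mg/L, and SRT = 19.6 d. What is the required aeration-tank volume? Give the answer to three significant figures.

Rearranging the biomass balance for a CMAS with decay, V = Y·Q·ΔS·θ_c / [X·(1+k_d θ_c)] = 0.433 × 7410 × (262 − 14.3) × 19.6 / [1920 × (1 + 0.0494 × 19.6)] = 1.56×10^7 / 3779 = 4122 m³.

V ≈ 4120 m³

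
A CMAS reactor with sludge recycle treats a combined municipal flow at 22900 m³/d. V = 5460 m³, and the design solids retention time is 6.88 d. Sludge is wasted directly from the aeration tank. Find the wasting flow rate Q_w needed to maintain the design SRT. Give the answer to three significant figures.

Q_w ≈ 794 m³/d

With mixed-liquor wasting, θ_c = V/Q_w, so Q_w = V/θ_c = 5460/6.88 = 793.6 m³/d.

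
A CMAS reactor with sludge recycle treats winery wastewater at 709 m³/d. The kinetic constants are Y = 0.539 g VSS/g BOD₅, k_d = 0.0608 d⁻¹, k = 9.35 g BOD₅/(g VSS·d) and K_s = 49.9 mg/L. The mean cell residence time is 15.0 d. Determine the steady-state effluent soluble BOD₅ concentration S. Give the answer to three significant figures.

S ≈ 1.29 mg/L

From the Monod/SRT balance for a CMAS, S = K_s·(1+k_d θ_c)/[θ_c·(Y k − k_d) − 1] = 49.9 × (1 + 0.0608 × 15.0) / [15.0 × (0.539 × 9.35 − 0.0608) − 1] = 95.41 / 73.68 = 1.295 mg/L.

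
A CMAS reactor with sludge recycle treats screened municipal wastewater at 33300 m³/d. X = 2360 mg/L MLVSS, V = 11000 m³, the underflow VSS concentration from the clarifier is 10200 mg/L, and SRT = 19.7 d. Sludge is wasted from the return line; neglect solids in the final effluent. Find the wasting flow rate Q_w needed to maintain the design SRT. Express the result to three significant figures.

Q_w ≈ 129 m³/d

Q_w = (V·X)/(θ_c X_r) = 11000 × 2360 / (19.7 × 10200) = 129.2 m³/d.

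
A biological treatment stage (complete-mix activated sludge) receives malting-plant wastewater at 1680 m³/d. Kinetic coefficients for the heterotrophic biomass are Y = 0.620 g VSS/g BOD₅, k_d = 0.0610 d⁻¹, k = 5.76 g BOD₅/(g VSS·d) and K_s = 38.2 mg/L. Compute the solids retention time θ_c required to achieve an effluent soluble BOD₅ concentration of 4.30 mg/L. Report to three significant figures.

At the target effluent, Y k S/(K_s+S) = 0.620×5.76×4.30/42.50 = 0.3613 d⁻¹.
Then 1/θ_c = μ − k_d = 0.3613 − 0.0610 = 0.3003 d⁻¹, giving θ_c = 3.330 d.

θ_c ≈ 3.33 d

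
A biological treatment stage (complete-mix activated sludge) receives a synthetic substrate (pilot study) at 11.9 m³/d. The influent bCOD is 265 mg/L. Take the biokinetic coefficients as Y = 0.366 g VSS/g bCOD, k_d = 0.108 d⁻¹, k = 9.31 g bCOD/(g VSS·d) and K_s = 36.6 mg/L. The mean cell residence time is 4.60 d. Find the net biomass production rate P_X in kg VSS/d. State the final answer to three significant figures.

P_X ≈ 0.760 kg VSS/d

For a completely mixed reactor with recycle the Lawrence–McCarty relation gives S = K_s·(1 + k_d·θ_c) / [θ_c·(Y·k − k_d) − 1] = 36.6 × (1 + 0.108 × 4.60) / [4.60 × (0.366 × 9.31 − 0.108) − 1] = 54.78 / 14.18 = 3.864 mg/L.
Correct the yield for decay: Y_obs = Y/(1 + k_d θ_c) = 0.366 / (1 + 0.108 × 4.60) = 0.366 / 1.497 = 0.2445.
ΔS = 265 − 3.86 = 261.1 mg/L, so the substrate removal rate is 11.9 × 261.1/1000 = 3.108 kg bCOD/d.
Biomass produced: P_X = Y_obs·Q·ΔS = 0.2445 × 3.108 ≈ 0.7599 kg VSS/d.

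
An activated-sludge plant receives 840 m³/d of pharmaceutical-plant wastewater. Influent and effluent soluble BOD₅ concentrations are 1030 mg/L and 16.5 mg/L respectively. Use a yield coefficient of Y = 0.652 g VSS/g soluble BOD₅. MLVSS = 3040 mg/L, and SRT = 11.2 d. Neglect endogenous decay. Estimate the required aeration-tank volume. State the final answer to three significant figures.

V ≈ 2050 m³

With k_d = 0 the design equation reduces to V = Y Q (S₀−S) θ_c / X = 0.652 × 840 × (1030 − 16.5) × 11.2 / 3040 = 2045 m³.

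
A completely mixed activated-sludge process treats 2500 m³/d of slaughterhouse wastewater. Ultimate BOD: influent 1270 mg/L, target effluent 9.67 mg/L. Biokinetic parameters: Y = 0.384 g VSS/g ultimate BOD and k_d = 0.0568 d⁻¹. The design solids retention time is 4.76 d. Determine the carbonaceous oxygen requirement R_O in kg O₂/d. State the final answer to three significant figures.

R_O ≈ 1800 kg O₂/d

The observed yield is Y_obs = Y/(1 + k_d·θ_c) = 0.384 / (1 + 0.0568 × 4.76) = 0.384 / 1.270 = 0.3023 g VSS per g ultimate BOD removed.
Mass of ultimate BOD removed per day: Q(S₀ − S) = 2500 × 1260 g/m³ = 3151 kg/d.
Net sludge production P_X = 0.3023 × 3151 = 952.4 kg VSS/d.
Carbonaceous O₂ demand = substrate oxidised − cell-mass equivalent = 3151 − 1.42 × 952.4 = 1798 kg O₂/d.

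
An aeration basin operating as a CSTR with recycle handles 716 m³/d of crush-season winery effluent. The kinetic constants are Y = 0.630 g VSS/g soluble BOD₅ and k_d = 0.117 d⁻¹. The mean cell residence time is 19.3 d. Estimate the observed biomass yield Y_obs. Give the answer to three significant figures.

Observed yield with endogenous decay: Y_obs = Y / (1 + k_d·θ_c) = 0.630 / (1 + 0.117 × 19.3) = 0.630 / 3.258 = 0.1934 g VSS/g soluble BOD₅.

Y_obs ≈ 0.193 g VSS/g soluble BOD₅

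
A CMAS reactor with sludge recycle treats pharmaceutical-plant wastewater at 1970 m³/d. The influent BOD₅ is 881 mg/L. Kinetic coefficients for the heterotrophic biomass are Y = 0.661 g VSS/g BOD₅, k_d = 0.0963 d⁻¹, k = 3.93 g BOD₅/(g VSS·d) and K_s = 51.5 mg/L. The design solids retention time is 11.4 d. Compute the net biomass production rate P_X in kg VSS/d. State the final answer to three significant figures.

Effluent substrate depends only on kinetics and SRT: S = K_s(1 + k_d θ_c) / [θ_c(Yk − k_d) − 1] = 51.5 × (1 + 0.0963 × 11.4) / [11.4 × (0.661 × 3.93 − 0.0963) − 1] = 108.0 / 27.52 = 3.926 mg/L.
Correct the yield for decay: Y_obs = Y/(1 + k_d θ_c) = 0.661 / (1 + 0.0963 × 11.4) = 0.661 / 2.098 = 0.3151.
Q·(S₀ − S) = 1970 × (881 − 3.93) × 10⁻³ = 1728 kg/d removed.
So the net sludge growth is P_X = 0.3151 × 1728 = 544.4 kg VSS/d.

P_X ≈ 544 kg VSS/d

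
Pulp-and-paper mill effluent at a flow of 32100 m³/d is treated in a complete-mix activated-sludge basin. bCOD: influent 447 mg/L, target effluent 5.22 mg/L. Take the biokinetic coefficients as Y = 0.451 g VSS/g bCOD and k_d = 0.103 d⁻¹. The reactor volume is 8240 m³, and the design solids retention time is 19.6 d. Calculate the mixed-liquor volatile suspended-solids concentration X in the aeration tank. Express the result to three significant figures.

X ≈ 5040 mg/L

Solving the biomass balance for X: X = Y Q (S₀−S) θ_c / [V (1+k_d θ_c)] = 0.451 × 32100 × (447 − 5.22) × 19.6 / [8240 × (1 + 0.103 × 19.6)] = 5039 mg/L.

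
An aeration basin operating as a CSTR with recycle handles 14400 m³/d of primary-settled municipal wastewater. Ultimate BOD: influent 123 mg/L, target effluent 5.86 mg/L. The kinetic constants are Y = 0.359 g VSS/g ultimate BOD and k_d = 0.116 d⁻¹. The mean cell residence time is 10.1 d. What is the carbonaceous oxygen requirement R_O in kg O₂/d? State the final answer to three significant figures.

R_O ≈ 1290 kg O₂/d

Correct the yield for decay: Y_obs = Y/(1 + k_d θ_c) = 0.359 / (1 + 0.116 × 10.1) = 0.359 / 2.172 = 0.1653.
ΔS = 123 − 5.86 = 117.1 mg/L, so the substrate removal rate is 14400 × 117.1/1000 = 1687 kg ultimate BOD/d.
Net sludge production P_X = 0.1653 × 1687 = 278.9 kg VSS/d.
R_O = Q·(S₀ − S) − 1.42·P_X = 1687 − 1.42 × 278.9 = 1291 kg O₂/d.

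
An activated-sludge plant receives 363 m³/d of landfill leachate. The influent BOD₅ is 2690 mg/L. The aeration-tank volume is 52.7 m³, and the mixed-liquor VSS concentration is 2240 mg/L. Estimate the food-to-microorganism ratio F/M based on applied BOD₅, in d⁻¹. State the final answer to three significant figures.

F/M = applied load / biomass = Q·S₀/(V·X) = 363 × 2690 / (52.70 × 2240) = 8.272 d⁻¹.

F/M ≈ 8.27 d⁻¹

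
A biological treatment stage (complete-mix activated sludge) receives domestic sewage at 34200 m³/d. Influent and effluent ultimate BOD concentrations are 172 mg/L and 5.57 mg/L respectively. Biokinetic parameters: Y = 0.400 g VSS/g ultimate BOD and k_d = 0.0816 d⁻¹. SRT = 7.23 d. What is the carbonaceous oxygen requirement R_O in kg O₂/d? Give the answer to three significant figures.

Y_obs = Y / (1 + k_d θ_c) = 0.400 / (1 + 0.0816 × 7.23) = 0.400 / 1.590 = 0.2516.
Q·(S₀ − S) = 34200 × (172 − 5.57) × 10⁻³ = 5692 kg/d removed.
Net sludge production P_X = 0.2516 × 5692 = 1432 kg VSS/d.
R_O = Q·ΔS − 1.42 P_X = 5692 − 2033 = 3659 kg O₂/d.

R_O ≈ 3660 kg O₂/d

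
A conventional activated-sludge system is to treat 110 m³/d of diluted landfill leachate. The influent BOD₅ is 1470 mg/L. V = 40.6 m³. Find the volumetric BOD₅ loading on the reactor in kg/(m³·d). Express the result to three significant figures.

Applied BOD₅ load per unit volume = Q·S₀/V = (110 × 1470/1000)/40.60 = 3.983 kg BOD₅·m⁻³·d⁻¹.

L_v ≈ 3.98 kg BOD₅/(m³·d)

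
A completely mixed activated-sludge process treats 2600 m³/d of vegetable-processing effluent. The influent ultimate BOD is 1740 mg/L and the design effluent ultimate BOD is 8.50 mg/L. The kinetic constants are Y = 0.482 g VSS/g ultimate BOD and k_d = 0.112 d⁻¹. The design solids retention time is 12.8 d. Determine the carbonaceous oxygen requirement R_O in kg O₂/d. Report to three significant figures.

Y_obs = Y / (1 + k_d θ_c) = 0.482 / (1 + 0.112 × 12.8) = 0.482 / 2.434 = 0.1981.
Q·(S₀ − S) = 2600 × (1740 − 8.50) × 10⁻³ = 4502 kg/d removed.
P_X = Y_obs·Q·(S₀ − S) = 0.1981 × 4502 = 891.6 kg VSS/d.
R_O = Q·ΔS − 1.42 P_X = 4502 − 1266 = 3236 kg O₂/d.

R_O ≈ 3240 kg O₂/d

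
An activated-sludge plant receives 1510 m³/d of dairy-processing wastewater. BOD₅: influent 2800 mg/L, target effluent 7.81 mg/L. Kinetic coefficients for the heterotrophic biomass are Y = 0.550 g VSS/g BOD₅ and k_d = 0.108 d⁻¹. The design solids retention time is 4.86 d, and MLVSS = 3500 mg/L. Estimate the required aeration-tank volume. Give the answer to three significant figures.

V ≈ 2110 m³

Rearranging the biomass balance for a CMAS with decay, V = Y·Q·ΔS·θ_c / [X·(1+k_d θ_c)] = 0.550 × 1510 × (2800 − 7.81) × 4.86 / [3500 × (1 + 0.108 × 4.86)] = 1.13×10^7 / 5337 = 2112 m³.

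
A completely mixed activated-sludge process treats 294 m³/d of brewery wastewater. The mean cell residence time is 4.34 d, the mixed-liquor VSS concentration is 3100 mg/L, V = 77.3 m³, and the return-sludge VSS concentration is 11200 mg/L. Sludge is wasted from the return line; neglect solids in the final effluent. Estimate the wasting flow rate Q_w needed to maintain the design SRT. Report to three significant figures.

Q_w ≈ 4.93 m³/d

Wasting from the return line (neglecting effluent solids): Q_w = V·X / (θ_c·X_r) = 77.30 × 3100 / (4.34 × 11200) = 4.930 m³/d.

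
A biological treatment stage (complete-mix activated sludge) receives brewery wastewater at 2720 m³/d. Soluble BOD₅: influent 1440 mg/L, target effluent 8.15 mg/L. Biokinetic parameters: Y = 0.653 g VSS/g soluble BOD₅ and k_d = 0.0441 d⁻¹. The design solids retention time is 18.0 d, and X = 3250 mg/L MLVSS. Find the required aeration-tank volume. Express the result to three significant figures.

Rearranging the biomass balance for a CMAS with decay, V = Y·Q·ΔS·θ_c / [X·(1+k_d θ_c)] = 0.653 × 2720 × (1440 − 8.15) × 18.0 / [3250 × (1 + 0.0441 × 18.0)] = 4.58×10^7 / 5830 = 7852 m³.

V ≈ 7850 m³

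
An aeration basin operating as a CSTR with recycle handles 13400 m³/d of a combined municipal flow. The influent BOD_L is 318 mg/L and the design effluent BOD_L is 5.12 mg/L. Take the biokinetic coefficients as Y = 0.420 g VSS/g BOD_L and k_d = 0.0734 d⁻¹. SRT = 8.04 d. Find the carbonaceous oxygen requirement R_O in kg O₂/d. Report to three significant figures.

Correct the yield for decay: Y_obs = Y/(1 + k_d θ_c) = 0.420 / (1 + 0.0734 × 8.04) = 0.420 / 1.590 = 0.2641.
Q·(S₀ − S) = 13400 × (318 − 5.12) × 10⁻³ = 4193 kg/d removed.
Biomass synthesised: P_X = Y_obs × 4193 = 1107 kg VSS/d.
R_O = Q·ΔS − 1.42 P_X = 4193 − 1572 = 2620 kg O₂/d.

R_O ≈ 2620 kg O₂/d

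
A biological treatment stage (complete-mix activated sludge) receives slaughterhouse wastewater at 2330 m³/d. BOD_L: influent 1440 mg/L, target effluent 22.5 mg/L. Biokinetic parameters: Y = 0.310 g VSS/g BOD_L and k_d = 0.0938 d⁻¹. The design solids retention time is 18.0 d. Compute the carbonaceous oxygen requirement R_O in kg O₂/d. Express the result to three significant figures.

Observed yield with endogenous decay: Y_obs = Y / (1 + k_d·θ_c) = 0.310 / (1 + 0.0938 × 18.0) = 0.310 / 2.688 = 0.1153 g VSS/g BOD_L.
Q·(S₀ − S) = 2330 × (1440 − 22.5) × 10⁻³ = 3303 kg/d removed.
Biomass synthesised: P_X = Y_obs × 3303 = 380.8 kg VSS/d.
R_O = Q·(S₀ − S) − 1.42·P_X = 3303 − 1.42 × 380.8 = 2762 kg O₂/d.

R_O ≈ 2760 kg O₂/d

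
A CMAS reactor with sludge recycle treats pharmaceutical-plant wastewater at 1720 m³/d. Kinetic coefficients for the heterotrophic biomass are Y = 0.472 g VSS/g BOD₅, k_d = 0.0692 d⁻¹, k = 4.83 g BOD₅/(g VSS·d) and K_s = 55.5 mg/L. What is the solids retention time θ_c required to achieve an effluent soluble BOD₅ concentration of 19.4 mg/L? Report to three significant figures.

θ_c ≈ 1.92 d

Specific growth rate at S = 19.4 mg/L: μ = YkS/(K_s+S) = 0.472·4.83·19.4/(55.5+19.4) = 0.5905 d⁻¹.
1/θ_c = 0.5905 − 0.0692 = 0.5213 d⁻¹, so θ_c = 1.918 d.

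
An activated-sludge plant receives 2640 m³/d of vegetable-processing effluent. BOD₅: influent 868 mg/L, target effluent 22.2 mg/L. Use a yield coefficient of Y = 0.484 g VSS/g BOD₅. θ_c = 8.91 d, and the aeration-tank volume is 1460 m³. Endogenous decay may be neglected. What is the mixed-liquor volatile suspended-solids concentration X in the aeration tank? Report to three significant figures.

Without decay, X = Y Q (S₀−S) θ_c / V = 0.484 × 2640 × (868 − 22.2) × 8.91 / 1460 = 6595 mg/L.

X ≈ 6600 mg/L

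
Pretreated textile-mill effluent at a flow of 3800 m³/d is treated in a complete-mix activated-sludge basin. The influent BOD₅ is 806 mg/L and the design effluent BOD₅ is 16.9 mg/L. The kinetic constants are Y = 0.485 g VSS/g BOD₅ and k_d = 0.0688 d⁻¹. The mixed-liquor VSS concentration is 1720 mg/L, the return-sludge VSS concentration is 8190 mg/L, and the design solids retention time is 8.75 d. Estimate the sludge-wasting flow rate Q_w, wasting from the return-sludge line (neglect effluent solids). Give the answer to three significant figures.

Q_w ≈ 111 m³/d

Steady-state biomass mass balance: V·X·(1 + k_d·θ_c) = Y·Q·(S₀ − S)·θ_c, so V = 0.485 × 3800 × (806 − 16.9) × 8.75 / [1720 × (1 + 0.0688 × 8.75)] = 1.27×10^7 / 2755 = 4618 m³.
Q_w = (V·X)/(θ_c X_r) = 4618 × 1720 / (8.75 × 8190) = 110.8 m³/d.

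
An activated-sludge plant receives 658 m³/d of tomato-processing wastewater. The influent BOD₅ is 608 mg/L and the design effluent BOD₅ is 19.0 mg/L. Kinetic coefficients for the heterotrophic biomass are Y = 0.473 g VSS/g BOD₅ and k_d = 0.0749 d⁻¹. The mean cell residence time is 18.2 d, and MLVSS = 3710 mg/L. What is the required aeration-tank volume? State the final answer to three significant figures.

From the SRT design equation V = Y Q (S₀−S) θ_c / [X (1 + k_d θ_c)] = 0.473 × 658 × (608 − 19.0) × 18.2 / [3710 × (1 + 0.0749 × 18.2)] = 3.34×10^6 / 8767 = 380.5 m³.

V ≈ 381 m³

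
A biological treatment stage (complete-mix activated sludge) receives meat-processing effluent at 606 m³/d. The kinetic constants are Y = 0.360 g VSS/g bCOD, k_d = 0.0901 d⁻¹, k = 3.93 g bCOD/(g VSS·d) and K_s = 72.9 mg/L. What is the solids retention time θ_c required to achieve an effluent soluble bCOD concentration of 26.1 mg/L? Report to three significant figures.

At the target effluent, Y k S/(K_s+S) = 0.360×3.93×26.1/99.00 = 0.3730 d⁻¹.
1/θ_c = 0.3730 − 0.0901 = 0.2829 d⁻¹, so θ_c = 3.535 d.

θ_c ≈ 3.53 d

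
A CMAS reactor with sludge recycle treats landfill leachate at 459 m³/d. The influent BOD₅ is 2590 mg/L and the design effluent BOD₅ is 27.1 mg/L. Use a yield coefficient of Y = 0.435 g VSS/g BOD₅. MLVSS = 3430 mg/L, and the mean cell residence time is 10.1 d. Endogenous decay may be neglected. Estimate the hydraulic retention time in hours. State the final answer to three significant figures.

With k_d = 0 the design equation reduces to V = Y Q (S₀−S) θ_c / X = 0.435 × 459 × (2590 − 27.1) × 10.1 / 3430 = 1507 m³.
τ = V/Q = 1507/459 = 3.283 d, or 78.79 h.

τ ≈ 78.8 h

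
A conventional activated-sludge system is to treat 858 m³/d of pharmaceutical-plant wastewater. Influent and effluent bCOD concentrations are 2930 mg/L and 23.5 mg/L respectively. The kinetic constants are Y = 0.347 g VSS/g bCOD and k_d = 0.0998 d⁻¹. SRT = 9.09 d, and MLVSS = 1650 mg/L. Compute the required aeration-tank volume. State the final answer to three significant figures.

V ≈ 2500 m³

Rearranging the biomass balance for a CMAS with decay, V = Y·Q·ΔS·θ_c / [X·(1+k_d θ_c)] = 0.347 × 858 × (2930 − 23.5) × 9.09 / [1650 × (1 + 0.0998 × 9.09)] = 7.87×10^6 / 3147 = 2500 m³.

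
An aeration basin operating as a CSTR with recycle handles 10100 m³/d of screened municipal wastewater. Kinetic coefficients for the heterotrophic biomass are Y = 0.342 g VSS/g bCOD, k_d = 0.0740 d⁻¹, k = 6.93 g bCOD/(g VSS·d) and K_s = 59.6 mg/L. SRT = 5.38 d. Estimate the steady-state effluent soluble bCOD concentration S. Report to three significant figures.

For a completely mixed reactor with recycle the Lawrence–McCarty relation gives S = K_s·(1 + k_d·θ_c) / [θ_c·(Y·k − k_d) − 1] = 59.6 × (1 + 0.0740 × 5.38) / [5.38 × (0.342 × 6.93 − 0.0740) − 1] = 83.33 / 11.35 = 7.340 mg/L.

S ≈ 7.34 mg/L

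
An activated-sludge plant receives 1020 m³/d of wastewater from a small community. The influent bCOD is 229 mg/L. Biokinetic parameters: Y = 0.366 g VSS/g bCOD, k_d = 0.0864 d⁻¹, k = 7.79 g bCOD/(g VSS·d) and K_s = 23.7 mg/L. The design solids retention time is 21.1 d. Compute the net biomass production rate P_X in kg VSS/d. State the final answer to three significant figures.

For a completely mixed reactor with recycle the Lawrence–McCarty relation gives S = K_s·(1 + k_d·θ_c) / [θ_c·(Y·k − k_d) − 1] = 23.7 × (1 + 0.0864 × 21.1) / [21.1 × (0.366 × 7.79 − 0.0864) − 1] = 66.91 / 57.34 = 1.167 mg/L.
Y_obs = Y / (1 + k_d θ_c) = 0.366 / (1 + 0.0864 × 21.1) = 0.366 / 2.823 = 0.1296.
Mass of bCOD removed per day: Q(S₀ − S) = 1020 × 227.8 g/m³ = 232.4 kg/d.
So the net sludge growth is P_X = 0.1296 × 232.4 = 30.13 kg VSS/d.

P_X ≈ 30.1 kg VSS/d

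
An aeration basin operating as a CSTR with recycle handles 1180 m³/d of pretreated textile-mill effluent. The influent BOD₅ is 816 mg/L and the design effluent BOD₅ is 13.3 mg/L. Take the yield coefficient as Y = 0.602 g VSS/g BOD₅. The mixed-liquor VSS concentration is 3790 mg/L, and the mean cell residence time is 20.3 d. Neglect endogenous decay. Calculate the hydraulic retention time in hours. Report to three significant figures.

τ ≈ 62.1 h

V·X = Y·Q·ΔS·θ_c gives V = 0.602 × 1180 × (816 − 13.3) × 20.3 / 3790 = 3054 m³.
HRT = V/Q = 3054 m³ / 1180 m³·d⁻¹ = 2.588 d × 24 = 62.12 h.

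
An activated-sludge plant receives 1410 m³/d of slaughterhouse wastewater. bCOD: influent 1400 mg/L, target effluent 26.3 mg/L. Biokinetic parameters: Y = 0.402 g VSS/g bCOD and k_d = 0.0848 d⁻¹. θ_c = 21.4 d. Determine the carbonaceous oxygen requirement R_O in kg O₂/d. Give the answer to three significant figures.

R_O ≈ 1540 kg O₂/d

Y_obs = Y / (1 + k_d θ_c) = 0.402 / (1 + 0.0848 × 21.4) = 0.402 / 2.815 = 0.1428.
Substrate removed = Q·(S₀ − S) = 1410 m³/d × (1400 − 26.3) g/m³ = 1.94×10^6 g/d = 1937 kg/d.
Net sludge production P_X = 0.1428 × 1937 = 276.6 kg VSS/d.
R_O = Q·ΔS − 1.42 P_X = 1937 − 392.8 = 1544 kg O₂/d.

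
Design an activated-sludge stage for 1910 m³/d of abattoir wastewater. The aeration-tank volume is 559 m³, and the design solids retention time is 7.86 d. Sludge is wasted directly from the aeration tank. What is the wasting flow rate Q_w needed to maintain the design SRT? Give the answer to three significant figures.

For wasting at MLVSS concentration, Q_w = V/θ_c = 559.0/7.86 = 71.12 m³/d.

Q_w ≈ 71.1 m³/d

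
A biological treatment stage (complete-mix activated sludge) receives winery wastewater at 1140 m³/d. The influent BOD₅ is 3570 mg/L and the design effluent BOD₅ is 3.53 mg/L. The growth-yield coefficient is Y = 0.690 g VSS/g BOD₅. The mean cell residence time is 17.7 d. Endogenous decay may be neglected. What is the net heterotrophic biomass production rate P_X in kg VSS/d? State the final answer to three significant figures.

P_X ≈ 2810 kg VSS/d

Since k_d ≈ 0, Y_obs = Y = 0.690 g VSS/g BOD₅.
Q·(S₀ − S) = 1140 × (3570 − 3.53) × 10⁻³ = 4066 kg/d removed.
Biomass produced: P_X = Y_obs·Q·ΔS = 0.6900 × 4066 ≈ 2805 kg VSS/d.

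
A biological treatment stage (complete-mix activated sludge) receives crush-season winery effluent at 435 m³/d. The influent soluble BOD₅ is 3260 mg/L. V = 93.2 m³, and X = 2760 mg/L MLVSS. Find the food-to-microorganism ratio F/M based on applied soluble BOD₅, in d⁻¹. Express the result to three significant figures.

F/M = Q·S₀ / (V·X) = 435 × 3260 / (93.20 × 2760) = 5.513 g soluble BOD₅·(g VSS·d)⁻¹.

F/M ≈ 5.51 d⁻¹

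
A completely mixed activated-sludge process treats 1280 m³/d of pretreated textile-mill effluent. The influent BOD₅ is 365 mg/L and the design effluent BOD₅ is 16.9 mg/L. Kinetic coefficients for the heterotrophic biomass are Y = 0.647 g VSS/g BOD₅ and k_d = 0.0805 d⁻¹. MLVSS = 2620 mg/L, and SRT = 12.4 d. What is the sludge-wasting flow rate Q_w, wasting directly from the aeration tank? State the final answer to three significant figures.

Steady-state biomass mass balance: V·X·(1 + k_d·θ_c) = Y·Q·(S₀ − S)·θ_c, so V = 0.647 × 1280 × (365 − 16.9) × 12.4 / [2620 × (1 + 0.0805 × 12.4)] = 3.57×10^6 / 5235 = 682.8 m³.
For wasting at MLVSS concentration, Q_w = V/θ_c = 682.8/12.4 = 55.07 m³/d.

Q_w ≈ 55.1 m³/d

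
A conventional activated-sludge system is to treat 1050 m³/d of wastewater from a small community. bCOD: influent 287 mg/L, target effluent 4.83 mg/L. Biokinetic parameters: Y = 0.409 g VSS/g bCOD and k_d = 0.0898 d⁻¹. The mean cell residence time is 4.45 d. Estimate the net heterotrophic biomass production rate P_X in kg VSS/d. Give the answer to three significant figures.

Observed yield with endogenous decay: Y_obs = Y / (1 + k_d·θ_c) = 0.409 / (1 + 0.0898 × 4.45) = 0.409 / 1.400 = 0.2922 g VSS/g bCOD.
ΔS = 287 − 4.83 = 282.2 mg/L, so the substrate removal rate is 1050 × 282.2/1000 = 296.3 kg bCOD/d.
Biomass produced: P_X = Y_obs·Q·ΔS = 0.2922 × 296.3 ≈ 86.58 kg VSS/d.

P_X ≈ 86.6 kg VSS/d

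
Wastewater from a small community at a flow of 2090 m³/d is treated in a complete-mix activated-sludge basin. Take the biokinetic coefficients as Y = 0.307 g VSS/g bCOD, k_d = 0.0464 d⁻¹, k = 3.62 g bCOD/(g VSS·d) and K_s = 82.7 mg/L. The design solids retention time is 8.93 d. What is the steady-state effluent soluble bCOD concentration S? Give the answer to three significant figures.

S ≈ 13.7 mg/L

Effluent substrate depends only on kinetics and SRT: S = K_s(1 + k_d θ_c) / [θ_c(Yk − k_d) − 1] = 82.7 × (1 + 0.0464 × 8.93) / [8.93 × (0.307 × 3.62 − 0.0464) − 1] = 117.0 / 8.510 = 13.74 mg/L.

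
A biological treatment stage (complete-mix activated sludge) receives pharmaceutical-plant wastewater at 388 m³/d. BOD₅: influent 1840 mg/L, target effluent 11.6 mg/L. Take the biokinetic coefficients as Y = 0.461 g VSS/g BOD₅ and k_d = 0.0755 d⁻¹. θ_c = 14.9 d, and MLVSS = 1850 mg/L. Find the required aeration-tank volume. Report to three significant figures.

V ≈ 1240 m³

Rearranging the biomass balance for a CMAS with decay, V = Y·Q·ΔS·θ_c / [X·(1+k_d θ_c)] = 0.461 × 388 × (1840 − 11.6) × 14.9 / [1850 × (1 + 0.0755 × 14.9)] = 4.87×10^6 / 3931 = 1240 m³.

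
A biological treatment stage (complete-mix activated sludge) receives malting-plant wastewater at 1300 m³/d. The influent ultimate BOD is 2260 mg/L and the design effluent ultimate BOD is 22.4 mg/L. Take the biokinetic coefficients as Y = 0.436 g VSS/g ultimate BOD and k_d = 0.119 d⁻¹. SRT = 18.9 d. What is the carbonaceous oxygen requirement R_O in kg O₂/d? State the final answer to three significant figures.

The observed yield is Y_obs = Y/(1 + k_d·θ_c) = 0.436 / (1 + 0.119 × 18.9) = 0.436 / 3.249 = 0.1342 g VSS per g ultimate BOD removed.
ΔS = 2260 − 22.4 = 2238 mg/L, so the substrate removal rate is 1300 × 2238/1000 = 2909 kg ultimate BOD/d.
P_X = Y_obs·Q·(S₀ − S) = 0.1342 × 2909 = 390.3 kg VSS/d.
R_O = Q·(S₀ − S) − 1.42·P_X = 2909 − 1.42 × 390.3 = 2355 kg O₂/d.

R_O ≈ 2350 kg O₂/d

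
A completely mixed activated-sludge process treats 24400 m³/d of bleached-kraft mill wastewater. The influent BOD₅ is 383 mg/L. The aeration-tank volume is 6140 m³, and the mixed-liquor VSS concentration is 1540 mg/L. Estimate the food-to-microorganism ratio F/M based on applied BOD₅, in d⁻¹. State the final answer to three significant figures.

F/M ≈ 0.988 d⁻¹

F/M = applied load / biomass = Q·S₀/(V·X) = 24400 × 383 / (6140 × 1540) = 0.9883 d⁻¹.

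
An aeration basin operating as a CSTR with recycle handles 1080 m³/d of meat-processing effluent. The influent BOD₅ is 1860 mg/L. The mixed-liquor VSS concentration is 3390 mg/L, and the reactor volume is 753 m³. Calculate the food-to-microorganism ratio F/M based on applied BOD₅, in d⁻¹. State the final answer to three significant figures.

F/M = Q·S₀ / (V·X) = 1080 × 1860 / (753.0 × 3390) = 0.7869 g BOD₅·(g VSS·d)⁻¹.

F/M ≈ 0.787 d⁻¹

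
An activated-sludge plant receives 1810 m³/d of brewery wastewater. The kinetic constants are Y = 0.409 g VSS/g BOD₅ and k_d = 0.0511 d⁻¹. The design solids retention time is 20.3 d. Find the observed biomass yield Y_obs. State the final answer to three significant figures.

Y_obs ≈ 0.201 g VSS/g BOD₅

Observed yield with endogenous decay: Y_obs = Y / (1 + k_d·θ_c) = 0.409 / (1 + 0.0511 × 20.3) = 0.409 / 2.037 = 0.2008 g VSS/g BOD₅.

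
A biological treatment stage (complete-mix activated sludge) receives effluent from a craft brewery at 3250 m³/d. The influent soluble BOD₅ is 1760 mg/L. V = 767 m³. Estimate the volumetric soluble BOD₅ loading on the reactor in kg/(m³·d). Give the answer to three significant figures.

L_v = Q S₀ / V = 3250 × 1760 × 10⁻³ / 767.0 = 7.458 kg/(m³·d).

L_v ≈ 7.46 kg soluble BOD₅/(m³·d)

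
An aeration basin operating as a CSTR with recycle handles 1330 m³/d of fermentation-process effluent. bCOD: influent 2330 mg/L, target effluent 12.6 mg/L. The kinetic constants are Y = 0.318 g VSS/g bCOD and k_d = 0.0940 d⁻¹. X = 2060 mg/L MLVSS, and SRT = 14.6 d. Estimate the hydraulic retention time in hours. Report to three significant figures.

τ ≈ 52.8 h

From the SRT design equation V = Y Q (S₀−S) θ_c / [X (1 + k_d θ_c)] = 0.318 × 1330 × (2330 − 12.6) × 14.6 / [2060 × (1 + 0.0940 × 14.6)] = 1.43×10^7 / 4887 = 2928 m³.
τ = V/Q = 2928/1330 = 2.202 d, or 52.84 h.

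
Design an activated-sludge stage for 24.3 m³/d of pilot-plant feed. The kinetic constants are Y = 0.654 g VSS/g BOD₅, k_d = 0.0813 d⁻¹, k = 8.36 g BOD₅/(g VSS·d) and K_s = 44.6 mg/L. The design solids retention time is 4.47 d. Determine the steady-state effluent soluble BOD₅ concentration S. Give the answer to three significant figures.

From the Monod/SRT balance for a CMAS, S = K_s·(1+k_d θ_c)/[θ_c·(Y k − k_d) − 1] = 44.6 × (1 + 0.0813 × 4.47) / [4.47 × (0.654 × 8.36 − 0.0813) − 1] = 60.81 / 23.08 = 2.635 mg/L.

S ≈ 2.64 mg/L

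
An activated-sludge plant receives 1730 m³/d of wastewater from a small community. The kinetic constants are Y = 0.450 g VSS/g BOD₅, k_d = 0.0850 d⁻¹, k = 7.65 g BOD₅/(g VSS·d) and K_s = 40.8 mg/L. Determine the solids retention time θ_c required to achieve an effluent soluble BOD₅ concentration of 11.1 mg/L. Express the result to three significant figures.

θ_c ≈ 1.54 d

At the target effluent, Y k S/(K_s+S) = 0.450×7.65×11.1/51.90 = 0.7363 d⁻¹.
1/θ_c = 0.7363 − 0.0850 = 0.6513 d⁻¹, so θ_c = 1.535 d.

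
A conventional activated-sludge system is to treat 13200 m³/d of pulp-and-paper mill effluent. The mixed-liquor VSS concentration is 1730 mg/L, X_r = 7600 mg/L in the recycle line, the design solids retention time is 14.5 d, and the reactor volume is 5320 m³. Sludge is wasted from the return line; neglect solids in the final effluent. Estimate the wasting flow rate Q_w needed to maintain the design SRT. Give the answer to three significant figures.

Q_w ≈ 83.5 m³/d

Wasting from the return line (neglecting effluent solids): Q_w = V·X / (θ_c·X_r) = 5320 × 1730 / (14.5 × 7600) = 83.52 m³/d.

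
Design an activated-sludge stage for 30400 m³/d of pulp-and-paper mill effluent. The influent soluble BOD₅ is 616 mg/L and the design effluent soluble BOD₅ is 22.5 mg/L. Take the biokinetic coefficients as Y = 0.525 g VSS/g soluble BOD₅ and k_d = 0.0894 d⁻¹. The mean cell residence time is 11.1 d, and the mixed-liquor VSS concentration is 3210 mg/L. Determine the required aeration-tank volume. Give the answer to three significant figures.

V ≈ 16400 m³

From the SRT design equation V = Y Q (S₀−S) θ_c / [X (1 + k_d θ_c)] = 0.525 × 30400 × (616 − 22.5) × 11.1 / [3210 × (1 + 0.0894 × 11.1)] = 1.05×10^8 / 6395 = 16440 m³.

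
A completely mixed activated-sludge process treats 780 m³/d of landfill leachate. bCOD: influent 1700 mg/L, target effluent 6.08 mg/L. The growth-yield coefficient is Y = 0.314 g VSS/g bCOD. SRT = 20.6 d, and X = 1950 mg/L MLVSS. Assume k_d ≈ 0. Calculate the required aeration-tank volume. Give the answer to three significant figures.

With k_d = 0 the design equation reduces to V = Y Q (S₀−S) θ_c / X = 0.314 × 780 × (1700 − 6.08) × 20.6 / 1950 = 4383 m³.

V ≈ 4380 m³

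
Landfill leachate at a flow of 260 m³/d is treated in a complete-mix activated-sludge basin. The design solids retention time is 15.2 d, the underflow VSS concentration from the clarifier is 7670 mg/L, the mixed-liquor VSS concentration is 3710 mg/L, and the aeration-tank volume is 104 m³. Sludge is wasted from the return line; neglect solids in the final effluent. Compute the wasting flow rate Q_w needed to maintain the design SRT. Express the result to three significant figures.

Q_w = (V·X)/(θ_c X_r) = 104.0 × 3710 / (15.2 × 7670) = 3.310 m³/d.

Q_w ≈ 3.31 m³/d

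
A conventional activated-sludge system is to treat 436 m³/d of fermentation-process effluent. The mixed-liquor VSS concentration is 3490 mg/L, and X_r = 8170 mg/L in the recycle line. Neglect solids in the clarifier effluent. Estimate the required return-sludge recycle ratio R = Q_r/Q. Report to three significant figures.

Mass balance around the secondary clarifier (neglecting effluent solids): R = X / (X_r − X) = 3490 / (8170 − 3490) = 0.7457.

R ≈ 0.746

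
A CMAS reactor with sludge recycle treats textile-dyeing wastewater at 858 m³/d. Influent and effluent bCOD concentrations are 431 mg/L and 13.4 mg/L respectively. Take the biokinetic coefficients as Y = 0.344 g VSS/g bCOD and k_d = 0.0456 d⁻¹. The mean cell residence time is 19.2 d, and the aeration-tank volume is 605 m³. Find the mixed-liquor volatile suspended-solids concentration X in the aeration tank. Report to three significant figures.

X ≈ 2090 mg/L

From V·X·(1 + k_d·θ_c) = Y·Q·(S₀ − S)·θ_c: X = 0.344 × 858 × (431 − 13.4) × 19.2 / [605 × (1 + 0.0456 × 19.2)] = 2086 mg/L.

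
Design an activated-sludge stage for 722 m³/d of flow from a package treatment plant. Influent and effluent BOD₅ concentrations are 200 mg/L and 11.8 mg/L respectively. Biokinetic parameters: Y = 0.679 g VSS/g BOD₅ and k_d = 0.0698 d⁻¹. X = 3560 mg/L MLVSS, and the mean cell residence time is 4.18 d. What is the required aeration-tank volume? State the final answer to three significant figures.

From the SRT design equation V = Y Q (S₀−S) θ_c / [X (1 + k_d θ_c)] = 0.679 × 722 × (200 − 11.8) × 4.18 / [3560 × (1 + 0.0698 × 4.18)] = 3.86×10^5 / 4599 = 83.86 m³.

V ≈ 83.9 m³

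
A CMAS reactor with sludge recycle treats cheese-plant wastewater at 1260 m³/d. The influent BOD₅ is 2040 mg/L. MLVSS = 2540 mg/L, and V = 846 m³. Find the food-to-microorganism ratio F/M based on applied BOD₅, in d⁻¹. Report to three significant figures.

F/M ≈ 1.20 d⁻¹

F/M = applied load / biomass = Q·S₀/(V·X) = 1260 × 2040 / (846.0 × 2540) = 1.196 d⁻¹.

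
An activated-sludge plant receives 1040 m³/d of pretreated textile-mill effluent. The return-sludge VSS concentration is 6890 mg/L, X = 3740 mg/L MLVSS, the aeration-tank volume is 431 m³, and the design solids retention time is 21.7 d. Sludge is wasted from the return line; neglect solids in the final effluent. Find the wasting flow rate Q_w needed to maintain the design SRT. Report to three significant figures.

Wasting from the return line (neglecting effluent solids): Q_w = V·X / (θ_c·X_r) = 431.0 × 3740 / (21.7 × 6890) = 10.78 m³/d.

Q_w ≈ 10.8 m³/d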